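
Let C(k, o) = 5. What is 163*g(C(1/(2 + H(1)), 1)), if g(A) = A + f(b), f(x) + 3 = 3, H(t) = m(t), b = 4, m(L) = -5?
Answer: 815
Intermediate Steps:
H(t) = -5
f(x) = 0 (f(x) = -3 + 3 = 0)
g(A) = A (g(A) = A + 0 = A)
163*g(C(1/(2 + H(1)), 1)) = 163*5 = 815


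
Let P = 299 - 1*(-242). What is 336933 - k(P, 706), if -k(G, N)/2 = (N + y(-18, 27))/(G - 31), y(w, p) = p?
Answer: 85918648/255 ≈ 3.3694e+5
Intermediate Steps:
P = 541 (P = 299 + 242 = 541)
k(G, N) = -2*(27 + N)/(-31 + G) (k(G, N) = -2*(N + 27)/(G - 31) = -2*(27 + N)/(-31 + G))
336933 - k(P, 706) = 336933 - 2*(-27 - 1*706)/(-31 + 541) = 336933 - 2*(-27 - 706)/510 = 336933 - 2*(-733)/510 = 336933 - 1*(-733/255) = 336933 + 733/255 = 85918648/255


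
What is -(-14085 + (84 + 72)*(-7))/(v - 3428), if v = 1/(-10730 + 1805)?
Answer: -135454725/30594901 ≈ -4.4274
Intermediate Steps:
v = -1/8925 (v = 1/(-8925) = -1/8925 ≈ -0.00011204)
-(-14085 + (84 + 72)*(-7))/(v - 3428) = -(-14085 + (84 + 72)*(-7))/(-1/8925 - 3428) = -(-14085 + 156*(-7))/(-30594901/8925) = -(-14085 - 1092)*(-8925)/30594901 = -(-15177)*(-8925)/30594901 = -1*135454725/30594901 = -135454725/30594901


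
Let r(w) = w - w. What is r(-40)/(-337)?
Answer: 0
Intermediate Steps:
r(w) = 0
r(-40)/(-337) = 0/(-337) = 0*(-1/337) = 0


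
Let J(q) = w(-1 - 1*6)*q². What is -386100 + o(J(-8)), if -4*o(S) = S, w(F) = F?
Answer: -385988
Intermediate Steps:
J(q) = -7*q² (J(q) = (-1 - 1*6)*q² = (-1 - 6)*q² = -7*q²)
o(S) = -S/4
-386100 + o(J(-8)) = -386100 - (-7)*(-8)²/4 = -386100 - (-7)*64/4 = -386100 - ¼*(-448) = -386100 + 112 = -385988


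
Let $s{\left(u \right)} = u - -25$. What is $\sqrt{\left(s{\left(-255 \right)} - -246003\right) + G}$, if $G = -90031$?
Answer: $\sqrt{155742} \approx 394.64$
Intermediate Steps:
$s{\left(u \right)} = 25 + u$ ($s{\left(u \right)} = u + 25 = 25 + u$)
$\sqrt{\left(s{\left(-255 \right)} - -246003\right) + G} = \sqrt{\left(\left(25 - 255\right) - -246003\right) - 90031} = \sqrt{\left(-230 + 246003\right) - 90031} = \sqrt{245773 - 90031} = \sqrt{155742}$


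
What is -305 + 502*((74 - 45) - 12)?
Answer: 8229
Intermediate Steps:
-305 + 502*((74 - 45) - 12) = -305 + 502*(29 - 12) = -305 + 502*17 = -305 + 8534 = 8229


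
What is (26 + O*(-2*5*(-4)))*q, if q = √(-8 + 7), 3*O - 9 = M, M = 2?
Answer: 518*I/3 ≈ 172.67*I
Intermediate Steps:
O = 11/3 (O = 3 + (⅓)*2 = 3 + ⅔ = 11/3 ≈ 3.6667)
q = I (q = √(-1) = I ≈ 1.0*I)
(26 + O*(-2*5*(-4)))*q = (26 + 11*(-2*5*(-4))/3)*I = (26 + 11*(-10*(-4))/3)*I = (26 + (11/3)*40)*I = (26 + 440/3)*I = 518*I/3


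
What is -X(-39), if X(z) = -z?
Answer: -39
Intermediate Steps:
-X(-39) = -(-1)*(-39) = -1*39 = -39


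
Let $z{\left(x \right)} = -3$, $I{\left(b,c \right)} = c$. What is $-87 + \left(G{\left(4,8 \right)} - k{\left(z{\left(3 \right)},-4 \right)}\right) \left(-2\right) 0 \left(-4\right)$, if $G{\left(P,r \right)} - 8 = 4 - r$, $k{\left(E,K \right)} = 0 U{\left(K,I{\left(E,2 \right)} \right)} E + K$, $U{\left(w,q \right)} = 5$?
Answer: $-87$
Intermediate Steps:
$k{\left(E,K \right)} = K$ ($k{\left(E,K \right)} = 0 \cdot 5 E + K = 0 E + K = 0 + K = K$)
$G{\left(P,r \right)} = 12 - r$ ($G{\left(P,r \right)} = 8 - \left(-4 + r\right) = 12 - r$)
$-87 + \left(G{\left(4,8 \right)} - k{\left(z{\left(3 \right)},-4 \right)}\right) \left(-2\right) 0 \left(-4\right) = -87 + \left(\left(12 - 8\right) - -4\right) \left(-2\right) 0 \left(-4\right) = -87 + \left(\left(12 - 8\right) + 4\right) 0 \left(-4\right) = -87 + \left(4 + 4\right) 0 = -87 + 8 \cdot 0 = -87 + 0 = -87$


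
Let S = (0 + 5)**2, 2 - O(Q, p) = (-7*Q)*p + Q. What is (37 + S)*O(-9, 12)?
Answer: -46190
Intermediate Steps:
O(Q, p) = 2 - Q + 7*Q*p (O(Q, p) = 2 - ((-7*Q)*p + Q) = 2 - (-7*Q*p + Q) = 2 - (Q - 7*Q*p) = 2 + (-Q + 7*Q*p) = 2 - Q + 7*Q*p)
S = 25 (S = 5**2 = 25)
(37 + S)*O(-9, 12) = (37 + 25)*(2 - 1*(-9) + 7*(-9)*12) = 62*(2 + 9 - 756) = 62*(-745) = -46190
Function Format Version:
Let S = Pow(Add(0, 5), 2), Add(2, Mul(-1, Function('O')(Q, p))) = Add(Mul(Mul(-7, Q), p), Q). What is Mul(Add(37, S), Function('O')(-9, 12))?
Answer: -46190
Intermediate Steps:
Function('O')(Q, p) = Add(2, Mul(-1, Q), Mul(7, Q, p)) (Function('O')(Q, p) = Add(2, Mul(-1, Add(Mul(Mul(-7, Q), p), Q))) = Add(2, Mul(-1, Add(Mul(-7, Q, p), Q))) = Add(2, Mul(-1, Add(Q, Mul(-7, Q, p)))) = Add(2, Add(Mul(-1, Q), Mul(7, Q, p))) = Add(2, Mul(-1, Q), Mul(7, Q, p)))
S = 25 (S = Pow(5, 2) = 25)
Mul(Add(37, S), Function('O')(-9, 12)) = Mul(Add(37, 25), Add(2, Mul(-1, -9), Mul(7, -9, 12))) = Mul(62, Add(2, 9, -756)) = Mul(62, -745) = -46190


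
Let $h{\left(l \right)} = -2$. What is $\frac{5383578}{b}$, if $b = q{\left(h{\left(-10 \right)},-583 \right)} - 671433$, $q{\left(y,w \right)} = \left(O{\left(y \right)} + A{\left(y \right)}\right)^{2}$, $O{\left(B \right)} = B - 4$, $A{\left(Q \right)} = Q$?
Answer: $- \frac{5383578}{671369} \approx -8.0188$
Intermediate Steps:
$O{\left(B \right)} = -4 + B$
$q{\left(y,w \right)} = \left(-4 + 2 y\right)^{2}$ ($q{\left(y,w \right)} = \left(\left(-4 + y\right) + y\right)^{2} = \left(-4 + 2 y\right)^{2}$)
$b = -671369$ ($b = 4 \left(-2 - 2\right)^{2} - 671433 = 4 \left(-4\right)^{2} - 671433 = 4 \cdot 16 - 671433 = 64 - 671433 = -671369$)
$\frac{5383578}{b} = \frac{5383578}{-671369} = 5383578 \left(- \frac{1}{671369}\right) = - \frac{5383578}{671369}$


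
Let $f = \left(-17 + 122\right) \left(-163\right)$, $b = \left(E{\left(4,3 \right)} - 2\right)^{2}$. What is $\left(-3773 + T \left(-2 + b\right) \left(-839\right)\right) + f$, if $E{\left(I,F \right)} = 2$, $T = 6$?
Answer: $-10820$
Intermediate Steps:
$b = 0$ ($b = \left(2 - 2\right)^{2} = 0^{2} = 0$)
$f = -17115$ ($f = 105 \left(-163\right) = -17115$)
$\left(-3773 + T \left(-2 + b\right) \left(-839\right)\right) + f = \left(-3773 + 6 \left(-2 + 0\right) \left(-839\right)\right) - 17115 = \left(-3773 + 6 \left(-2\right) \left(-839\right)\right) - 17115 = \left(-3773 - -10068\right) - 17115 = \left(-3773 + 10068\right) - 17115 = 6295 - 17115 = -10820$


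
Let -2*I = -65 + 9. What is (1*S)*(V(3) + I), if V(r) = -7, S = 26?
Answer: 546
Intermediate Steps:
I = 28 (I = -(-65 + 9)/2 = -1/2*(-56) = 28)
(1*S)*(V(3) + I) = (1*26)*(-7 + 28) = 26*21 = 546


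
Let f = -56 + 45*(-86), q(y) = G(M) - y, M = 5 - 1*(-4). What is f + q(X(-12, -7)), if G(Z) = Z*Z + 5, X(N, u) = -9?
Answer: -3831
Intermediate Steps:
M = 9 (M = 5 + 4 = 9)
G(Z) = 5 + Z² (G(Z) = Z² + 5 = 5 + Z²)
q(y) = 86 - y (q(y) = (5 + 9²) - y = (5 + 81) - y = 86 - y)
f = -3926 (f = -56 - 3870 = -3926)
f + q(X(-12, -7)) = -3926 + (86 - 1*(-9)) = -3926 + (86 + 9) = -3926 + 95 = -3831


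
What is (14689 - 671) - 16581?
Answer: -2563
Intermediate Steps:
(14689 - 671) - 16581 = 14018 - 16581 = -2563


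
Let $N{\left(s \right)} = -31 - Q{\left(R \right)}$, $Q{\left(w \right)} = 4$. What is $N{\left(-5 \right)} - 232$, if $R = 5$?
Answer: $-267$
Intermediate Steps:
$N{\left(s \right)} = -35$ ($N{\left(s \right)} = -31 - 4 = -35$)
$N{\left(-5 \right)} - 232 = -35 - 232 = -267$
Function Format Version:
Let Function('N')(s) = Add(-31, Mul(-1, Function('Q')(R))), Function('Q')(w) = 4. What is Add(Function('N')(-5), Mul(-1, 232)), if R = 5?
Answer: -267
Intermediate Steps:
Function('N')(s) = -35 (Function('N')(s) = Add(-31, Mul(-1, 4)) = Add(-31, -4) = -35)
Add(Function('N')(-5), Mul(-1, 232)) = Add(-35, Mul(-1, 232)) = Add(-35, -232) = -267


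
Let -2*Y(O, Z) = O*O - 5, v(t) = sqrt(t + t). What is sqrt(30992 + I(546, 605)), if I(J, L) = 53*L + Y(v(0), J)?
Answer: sqrt(252238)/2 ≈ 251.12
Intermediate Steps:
v(t) = sqrt(2)*sqrt(t) (v(t) = sqrt(2*t) = sqrt(2)*sqrt(t))
Y(O, Z) = 5/2 - O**2/2 (Y(O, Z) = -(O*O - 5)/2 = -(O**2 - 5)/2 = -(-5 + O**2)/2 = 5/2 - O**2/2)
I(J, L) = 5/2 + 53*L (I(J, L) = 53*L + (5/2 - (sqrt(2)*sqrt(0))**2/2) = 53*L + (5/2 - (sqrt(2)*0)**2/2) = 53*L + (5/2 - 1/2*0**2) = 53*L + (5/2 - 1/2*0) = 53*L + (5/2 + 0) = 53*L + 5/2 = 5/2 + 53*L)
sqrt(30992 + I(546, 605)) = sqrt(30992 + (5/2 + 53*605)) = sqrt(30992 + (5/2 + 32065)) = sqrt(30992 + 64135/2) = sqrt(126119/2) = sqrt(252238)/2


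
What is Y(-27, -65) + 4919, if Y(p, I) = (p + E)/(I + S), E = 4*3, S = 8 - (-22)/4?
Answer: 506687/103 ≈ 4919.3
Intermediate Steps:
S = 27/2 (S = 8 - (-22)/4 = 8 - 1*(-11/2) = 8 + 11/2 = 27/2 ≈ 13.500)
E = 12
Y(p, I) = (12 + p)/(27/2 + I) (Y(p, I) = (p + 12)/(I + 27/2) = (12 + p)/(27/2 + I))
Y(-27, -65) + 4919 = 2*(12 - 27)/(27 + 2*(-65)) + 4919 = 2*(-15)/(27 - 130) + 4919 = 2*(-15)/(-103) + 4919 = 2*(-1/103)*(-15) + 4919 = 30/103 + 4919 = 506687/103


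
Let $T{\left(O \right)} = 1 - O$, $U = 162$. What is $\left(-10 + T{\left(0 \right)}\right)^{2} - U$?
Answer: $-81$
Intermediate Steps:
$\left(-10 + T{\left(0 \right)}\right)^{2} - U = \left(-10 + \left(1 - 0\right)\right)^{2} - 162 = \left(-10 + \left(1 + 0\right)\right)^{2} - 162 = \left(-10 + 1\right)^{2} - 162 = \left(-9\right)^{2} - 162 = 81 - 162 = -81$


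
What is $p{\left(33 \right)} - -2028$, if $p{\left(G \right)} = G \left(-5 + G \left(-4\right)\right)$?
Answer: $-2493$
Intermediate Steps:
$p{\left(G \right)} = G \left(-5 - 4 G\right)$
$p{\left(33 \right)} - -2028 = \left(-1\right) 33 \left(5 + 4 \cdot 33\right) - -2028 = \left(-1\right) 33 \left(5 + 132\right) + 2028 = \left(-1\right) 33 \cdot 137 + 2028 = -4521 + 2028 = -2493$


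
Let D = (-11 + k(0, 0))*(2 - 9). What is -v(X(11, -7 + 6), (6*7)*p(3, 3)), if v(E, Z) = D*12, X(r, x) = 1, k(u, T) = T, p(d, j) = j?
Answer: -924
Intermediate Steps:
D = 77 (D = (-11 + 0)*(2 - 9) = -11*(-7) = 77)
v(E, Z) = 924 (v(E, Z) = 77*12 = 924)
-v(X(11, -7 + 6), (6*7)*p(3, 3)) = -1*924 = -924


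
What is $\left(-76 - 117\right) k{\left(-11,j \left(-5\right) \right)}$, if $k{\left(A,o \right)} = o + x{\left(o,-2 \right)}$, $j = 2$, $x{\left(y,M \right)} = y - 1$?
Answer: $4053$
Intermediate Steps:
$x{\left(y,M \right)} = -1 + y$
$k{\left(A,o \right)} = -1 + 2 o$ ($k{\left(A,o \right)} = o + \left(-1 + o\right) = -1 + 2 o$)
$\left(-76 - 117\right) k{\left(-11,j \left(-5\right) \right)} = \left(-76 - 117\right) \left(-1 + 2 \cdot 2 \left(-5\right)\right) = - 193 \left(-1 + 2 \left(-10\right)\right) = - 193 \left(-1 - 20\right) = \left(-193\right) \left(-21\right) = 4053$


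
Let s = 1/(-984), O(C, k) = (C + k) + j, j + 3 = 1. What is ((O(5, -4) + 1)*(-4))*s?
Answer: 0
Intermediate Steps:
j = -2 (j = -3 + 1 = -2)
O(C, k) = -2 + C + k (O(C, k) = (C + k) - 2 = -2 + C + k)
s = -1/984 ≈ -0.0010163
((O(5, -4) + 1)*(-4))*s = (((-2 + 5 - 4) + 1)*(-4))*(-1/984) = ((-1 + 1)*(-4))*(-1/984) = (0*(-4))*(-1/984) = 0*(-1/984) = 0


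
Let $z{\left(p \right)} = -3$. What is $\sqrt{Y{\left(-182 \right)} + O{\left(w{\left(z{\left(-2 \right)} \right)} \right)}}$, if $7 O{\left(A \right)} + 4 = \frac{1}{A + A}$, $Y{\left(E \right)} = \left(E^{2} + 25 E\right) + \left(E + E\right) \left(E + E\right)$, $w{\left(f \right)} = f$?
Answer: $\frac{\sqrt{284126430}}{42} \approx 401.33$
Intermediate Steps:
$Y{\left(E \right)} = 5 E^{2} + 25 E$ ($Y{\left(E \right)} = \left(E^{2} + 25 E\right) + 2 E 2 E = \left(E^{2} + 25 E\right) + 4 E^{2} = 5 E^{2} + 25 E$)
$O{\left(A \right)} = - \frac{4}{7} + \frac{1}{14 A}$ ($O{\left(A \right)} = - \frac{4}{7} + \frac{1}{7 \left(A + A\right)} = - \frac{4}{7} + \frac{1}{7 \cdot 2 A} = - \frac{4}{7} + \frac{\frac{1}{2} \frac{1}{A}}{7} = - \frac{4}{7} + \frac{1}{14 A}$)
$\sqrt{Y{\left(-182 \right)} + O{\left(w{\left(z{\left(-2 \right)} \right)} \right)}} = \sqrt{5 \left(-182\right) \left(5 - 182\right) + \frac{1 - -24}{14 \left(-3\right)}} = \sqrt{5 \left(-182\right) \left(-177\right) + \frac{1}{14} \left(- \frac{1}{3}\right) \left(1 + 24\right)} = \sqrt{161070 + \frac{1}{14} \left(- \frac{1}{3}\right) 25} = \sqrt{161070 - \frac{25}{42}} = \sqrt{\frac{6764915}{42}} = \frac{\sqrt{284126430}}{42}$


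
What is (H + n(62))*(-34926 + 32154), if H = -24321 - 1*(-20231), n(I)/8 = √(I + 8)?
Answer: 11337480 - 22176*√70 ≈ 1.1152e+7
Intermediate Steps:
n(I) = 8*√(8 + I) (n(I) = 8*√(I + 8) = 8*√(8 + I))
H = -4090 (H = -24321 + 20231 = -4090)
(H + n(62))*(-34926 + 32154) = (-4090 + 8*√(8 + 62))*(-34926 + 32154) = (-4090 + 8*√70)*(-2772) = 11337480 - 22176*√70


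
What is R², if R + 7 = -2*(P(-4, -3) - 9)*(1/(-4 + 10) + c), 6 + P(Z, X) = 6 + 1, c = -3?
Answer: 24649/9 ≈ 2738.8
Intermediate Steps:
P(Z, X) = 1 (P(Z, X) = -6 + (6 + 1) = -6 + 7 = 1)
R = -157/3 (R = -7 - 2*(1 - 9)*(1/(-4 + 10) - 3) = -7 - (-16)*(1/6 - 3) = -7 - (-16)*(⅙ - 3) = -7 - (-16)*(-17)/6 = -7 - 2*68/3 = -7 - 136/3 = -157/3 ≈ -52.333)
R² = (-157/3)² = 24649/9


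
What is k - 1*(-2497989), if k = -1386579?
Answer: 1111410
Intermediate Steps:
k - 1*(-2497989) = -1386579 - 1*(-2497989) = -1386579 + 2497989 = 1111410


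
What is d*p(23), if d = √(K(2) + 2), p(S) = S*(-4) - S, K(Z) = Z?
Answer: -230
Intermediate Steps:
p(S) = -5*S (p(S) = -4*S - S = -5*S)
d = 2 (d = √(2 + 2) = √4 = 2)
d*p(23) = 2*(-5*23) = 2*(-115) = -230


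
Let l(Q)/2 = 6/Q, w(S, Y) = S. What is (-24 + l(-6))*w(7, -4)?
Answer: -182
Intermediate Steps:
l(Q) = 12/Q (l(Q) = 2*(6/Q) = 12/Q)
(-24 + l(-6))*w(7, -4) = (-24 + 12/(-6))*7 = (-24 + 12*(-⅙))*7 = (-24 - 2)*7 = -26*7 = -182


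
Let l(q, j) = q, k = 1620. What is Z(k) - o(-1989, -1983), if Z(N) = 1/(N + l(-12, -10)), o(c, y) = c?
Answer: 3198313/1608 ≈ 1989.0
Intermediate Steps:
Z(N) = 1/(-12 + N) (Z(N) = 1/(N - 12) = 1/(-12 + N))
Z(k) - o(-1989, -1983) = 1/(-12 + 1620) - 1*(-1989) = 1/1608 + 1989 = 3198313/1608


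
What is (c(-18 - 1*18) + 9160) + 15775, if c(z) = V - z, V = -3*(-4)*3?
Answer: 25007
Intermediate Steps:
V = 36 (V = 12*3 = 36)
c(z) = 36 - z
(c(-18 - 1*18) + 9160) + 15775 = ((36 - (-18 - 1*18)) + 9160) + 15775 = ((36 - (-18 - 18)) + 9160) + 15775 = ((36 - 1*(-36)) + 9160) + 15775 = ((36 + 36) + 9160) + 15775 = (72 + 9160) + 15775 = 9232 + 15775 = 25007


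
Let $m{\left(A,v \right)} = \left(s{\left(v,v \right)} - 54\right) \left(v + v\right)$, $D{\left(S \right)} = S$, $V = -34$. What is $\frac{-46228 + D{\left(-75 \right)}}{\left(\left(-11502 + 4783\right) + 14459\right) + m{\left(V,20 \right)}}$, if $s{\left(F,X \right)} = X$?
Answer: $- \frac{46303}{6380} \approx -7.2575$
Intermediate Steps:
$m{\left(A,v \right)} = 2 v \left(-54 + v\right)$ ($m{\left(A,v \right)} = \left(v - 54\right) \left(v + v\right) = \left(-54 + v\right) 2 v = 2 v \left(-54 + v\right)$)
$\frac{-46228 + D{\left(-75 \right)}}{\left(\left(-11502 + 4783\right) + 14459\right) + m{\left(V,20 \right)}} = \frac{-46228 - 75}{\left(\left(-11502 + 4783\right) + 14459\right) + 2 \cdot 20 \left(-54 + 20\right)} = - \frac{46303}{\left(-6719 + 14459\right) + 2 \cdot 20 \left(-34\right)} = - \frac{46303}{7740 - 1360} = - \frac{46303}{6380}$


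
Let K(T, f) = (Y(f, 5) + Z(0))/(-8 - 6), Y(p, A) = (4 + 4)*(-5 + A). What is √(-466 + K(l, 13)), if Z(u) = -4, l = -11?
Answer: 2*I*√5705/7 ≈ 21.58*I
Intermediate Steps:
Y(p, A) = -40 + 8*A (Y(p, A) = 8*(-5 + A) = -40 + 8*A)
K(T, f) = 2/7 (K(T, f) = ((-40 + 8*5) - 4)/(-8 - 6) = ((-40 + 40) - 4)/(-14) = (0 - 4)*(-1/14) = -4*(-1/14) = 2/7)
√(-466 + K(l, 13)) = √(-466 + 2/7) = √(-3260/7) = 2*I*√5705/7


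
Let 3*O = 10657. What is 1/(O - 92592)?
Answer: -3/267119 ≈ -1.1231e-5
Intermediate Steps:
O = 10657/3 (O = (⅓)*10657 = 10657/3 ≈ 3552.3)
1/(O - 92592) = 1/(10657/3 - 92592) = 1/(-267119/3) = -3/267119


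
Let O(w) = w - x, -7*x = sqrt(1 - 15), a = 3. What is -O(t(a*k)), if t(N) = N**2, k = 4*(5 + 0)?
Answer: -3600 - I*sqrt(14)/7 ≈ -3600.0 - 0.53452*I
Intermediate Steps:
k = 20 (k = 4*5 = 20)
x = -I*sqrt(14)/7 (x = -sqrt(1 - 15)/7 = -I*sqrt(14)/7 ≈ -0.53452*I)
O(w) = w + I*sqrt(14)/7 (O(w) = w - (-1)*I*sqrt(14)/7 = w + I*sqrt(14)/7)
-O(t(a*k)) = -((3*20)**2 + I*sqrt(14)/7) = -(60**2 + I*sqrt(14)/7) = -(3600 + I*sqrt(14)/7) = -3600 - I*sqrt(14)/7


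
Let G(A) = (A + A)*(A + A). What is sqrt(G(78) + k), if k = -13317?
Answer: sqrt(11019) ≈ 104.97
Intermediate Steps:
G(A) = 4*A**2 (G(A) = (2*A)*(2*A) = 4*A**2)
sqrt(G(78) + k) = sqrt(4*78**2 - 13317) = sqrt(4*6084 - 13317) = sqrt(24336 - 13317) = sqrt(11019)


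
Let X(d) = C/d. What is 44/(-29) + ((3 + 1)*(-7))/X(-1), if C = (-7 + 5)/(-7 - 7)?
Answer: 5640/29 ≈ 194.48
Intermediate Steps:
C = 1/7 (C = -2/(-14) = -2*(-1/14) = 1/7 ≈ 0.14286)
X(d) = 1/(7*d)
44/(-29) + ((3 + 1)*(-7))/X(-1) = 44/(-29) + ((3 + 1)*(-7))/(((1/7)/(-1))) = 44*(-1/29) + (4*(-7))/(((1/7)*(-1))) = -44/29 - 28/(-1/7) = -44/29 - 28*(-7) = -44/29 + 196 = 5640/29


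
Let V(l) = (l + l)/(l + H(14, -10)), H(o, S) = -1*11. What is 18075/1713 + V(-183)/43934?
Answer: 25676232443/2433372458 ≈ 10.552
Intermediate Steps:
H(o, S) = -11
V(l) = 2*l/(-11 + l) (V(l) = (l + l)/(l - 11) = (2*l)/(-11 + l) = 2*l/(-11 + l))
18075/1713 + V(-183)/43934 = 18075/1713 + (2*(-183)/(-11 - 183))/43934 = 18075*(1/1713) + (2*(-183)/(-194))*(1/43934) = 6025/571 + (2*(-183)*(-1/194))*(1/43934) = 6025/571 + (183/97)*(1/43934) = 6025/571 + 183/4261598 = 25676232443/2433372458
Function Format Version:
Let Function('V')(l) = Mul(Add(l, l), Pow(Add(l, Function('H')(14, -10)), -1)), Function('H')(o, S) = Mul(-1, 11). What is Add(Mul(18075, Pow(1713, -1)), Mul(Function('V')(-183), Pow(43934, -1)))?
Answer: Rational(25676232443, 2433372458) ≈ 10.552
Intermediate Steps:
Function('H')(o, S) = -11
Function('V')(l) = Mul(2, l, Pow(Add(-11, l), -1)) (Function('V')(l) = Mul(Add(l, l), Pow(Add(l, -11), -1)) = Mul(Mul(2, l), Pow(Add(-11, l), -1)) = Mul(2, l, Pow(Add(-11, l), -1)))
Add(Mul(18075, Pow(1713, -1)), Mul(Function('V')(-183), Pow(43934, -1))) = Add(Mul(18075, Pow(1713, -1)), Mul(Mul(2, -183, Pow(Add(-11, -183), -1)), Pow(43934, -1))) = Add(Mul(18075, Rational(1, 1713)), Mul(Mul(2, -183, Pow(-194, -1)), Rational(1, 43934))) = Add(Rational(6025, 571), Mul(Mul(2, -183, Rational(-1, 194)), Rational(1, 43934))) = Add(Rational(6025, 571), Mul(Rational(183, 97), Rational(1, 43934))) = Add(Rational(6025, 571), Rational(183, 4261598)) = Rational(25676232443, 2433372458)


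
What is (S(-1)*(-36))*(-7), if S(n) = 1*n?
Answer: -252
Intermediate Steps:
S(n) = n
(S(-1)*(-36))*(-7) = -1*(-36)*(-7) = 36*(-7) = -252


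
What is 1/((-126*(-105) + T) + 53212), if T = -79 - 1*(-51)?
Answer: 1/66414 ≈ 1.5057e-5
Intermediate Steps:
T = -28 (T = -79 + 51 = -28)
1/((-126*(-105) + T) + 53212) = 1/((-126*(-105) - 28) + 53212) = 1/((13230 - 28) + 53212) = 1/(13202 + 53212) = 1/66414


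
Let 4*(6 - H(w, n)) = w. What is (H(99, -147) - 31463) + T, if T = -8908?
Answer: -161559/4 ≈ -40390.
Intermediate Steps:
H(w, n) = 6 - w/4
(H(99, -147) - 31463) + T = ((6 - 1/4*99) - 31463) - 8908 = ((6 - 99/4) - 31463) - 8908 = (-75/4 - 31463) - 8908 = -125927/4 - 8908 = -161559/4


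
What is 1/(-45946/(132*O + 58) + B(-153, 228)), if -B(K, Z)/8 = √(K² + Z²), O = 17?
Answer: 26441923/6391838436023 - 31795224*√8377/6391838436023 ≈ -0.00045115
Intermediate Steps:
B(K, Z) = -8*√(K² + Z²)
1/(-45946/(132*O + 58) + B(-153, 228)) = 1/(-45946/(132*17 + 58) - 8*√((-153)² + 228²)) = 1/(-45946/(2244 + 58) - 8*√(23409 + 51984)) = 1/(-45946/2302 - 24*√8377) = 1/(-45946*1/2302 - 24*√8377) = 1/(-22973/1151 - 24*√8377)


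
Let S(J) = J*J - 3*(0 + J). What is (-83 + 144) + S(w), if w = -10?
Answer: 191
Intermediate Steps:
S(J) = J**2 - 3*J
(-83 + 144) + S(w) = (-83 + 144) - 10*(-3 - 10) = 61 - 10*(-13) = 61 + 130 = 191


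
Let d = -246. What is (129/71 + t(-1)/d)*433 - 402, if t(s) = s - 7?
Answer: 3482717/8733 ≈ 398.80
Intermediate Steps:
t(s) = -7 + s
(129/71 + t(-1)/d)*433 - 402 = (129/71 + (-7 - 1)/(-246))*433 - 402 = (129*(1/71) - 8*(-1/246))*433 - 402 = (129/71 + 4/123)*433 - 402 = (16151/8733)*433 - 402 = 6993383/8733 - 402 = 3482717/8733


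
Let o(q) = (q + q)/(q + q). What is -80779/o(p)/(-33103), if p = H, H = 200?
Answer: 80779/33103 ≈ 2.4402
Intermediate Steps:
p = 200
o(q) = 1 (o(q) = (2*q)/((2*q)) = (2*q)*(1/(2*q)) = 1)
-80779/o(p)/(-33103) = -80779/1/(-33103) = -80779*1*(-1/33103) = -80779*(-1/33103) = 80779/33103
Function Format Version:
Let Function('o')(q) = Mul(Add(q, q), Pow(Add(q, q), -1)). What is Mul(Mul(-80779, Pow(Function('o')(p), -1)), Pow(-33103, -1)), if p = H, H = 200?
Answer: Rational(80779, 33103) ≈ 2.4402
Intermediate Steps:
p = 200
Function('o')(q) = 1 (Function('o')(q) = Mul(Mul(2, q), Pow(Mul(2, q), -1)) = Mul(Mul(2, q), Mul(Rational(1, 2), Pow(q, -1))) = 1)
Mul(Mul(-80779, Pow(Function('o')(p), -1)), Pow(-33103, -1)) = Mul(Mul(-80779, Pow(1, -1)), Pow(-33103, -1)) = Mul(Mul(-80779, 1), Rational(-1, 33103)) = Mul(-80779, Rational(-1, 33103)) = Rational(80779, 33103)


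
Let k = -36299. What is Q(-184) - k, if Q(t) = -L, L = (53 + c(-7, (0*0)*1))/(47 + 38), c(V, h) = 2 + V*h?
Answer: 617072/17 ≈ 36298.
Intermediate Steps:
L = 11/17 (L = (53 + (2 - 7*0*0))/(47 + 38) = (53 + (2 - 0))/85 = (53 + (2 - 7*0))*(1/85) = (53 + (2 + 0))*(1/85) = (53 + 2)*(1/85) = 55*(1/85) = 11/17 ≈ 0.64706)
Q(t) = -11/17 (Q(t) = -1*11/17 = -11/17)
Q(-184) - k = -11/17 - 1*(-36299) = -11/17 + 36299 = 617072/17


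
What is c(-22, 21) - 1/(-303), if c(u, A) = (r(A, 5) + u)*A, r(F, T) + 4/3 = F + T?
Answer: 16969/303 ≈ 56.003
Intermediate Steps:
r(F, T) = -4/3 + F + T (r(F, T) = -4/3 + (F + T) = -4/3 + F + T)
c(u, A) = A*(11/3 + A + u) (c(u, A) = ((-4/3 + A + 5) + u)*A = ((11/3 + A) + u)*A = (11/3 + A + u)*A = A*(11/3 + A + u))
c(-22, 21) - 1/(-303) = (⅓)*21*(11 + 3*21 + 3*(-22)) - 1/(-303) = (⅓)*21*(11 + 63 - 66) - 1*(-1/303) = (⅓)*21*8 + 1/303 = 56 + 1/303 = 16969/303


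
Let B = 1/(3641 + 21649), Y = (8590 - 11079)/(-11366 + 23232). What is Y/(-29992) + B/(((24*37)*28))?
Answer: 97841585557/13986518213747520 ≈ 6.9954e-6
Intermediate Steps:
Y = -2489/11866 ≈ -0.20976
B = 1/25290 ≈ 3.9541e-5
Y/(-29992) + B/(((24*37)*28)) = -2489/11866/(-29992) + 1/(25290*(((24*37)*28))) = -2489/11866*(-1/29992) + 1/(25290*((888*28))) = 2489/355885072 + (1/25290)/24864 = 2489/355885072 + (1/25290)*(1/24864) = 2489/355885072 + 1/628810560 = 97841585557/13986518213747520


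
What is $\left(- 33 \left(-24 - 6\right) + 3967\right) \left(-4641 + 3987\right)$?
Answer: $-3241878$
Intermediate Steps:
$\left(- 33 \left(-24 - 6\right) + 3967\right) \left(-4641 + 3987\right) = \left(\left(-33\right) \left(-30\right) + 3967\right) \left(-654\right) = \left(990 + 3967\right) \left(-654\right) = 4957 \left(-654\right) = -3241878$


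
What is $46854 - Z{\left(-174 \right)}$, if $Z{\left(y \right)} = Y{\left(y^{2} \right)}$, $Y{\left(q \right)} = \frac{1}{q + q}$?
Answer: $\frac{2837103407}{60552} \approx 46854.0$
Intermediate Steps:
$Y{\left(q \right)} = \frac{1}{2 q}$
$Z{\left(y \right)} = \frac{1}{2 y^{2}}$
$46854 - Z{\left(-174 \right)} = 46854 - \frac{1}{2 \cdot 30276} = 46854 - \frac{1}{2} \cdot \frac{1}{30276} = 46854 - \frac{1}{60552} = \frac{2837103407}{60552}$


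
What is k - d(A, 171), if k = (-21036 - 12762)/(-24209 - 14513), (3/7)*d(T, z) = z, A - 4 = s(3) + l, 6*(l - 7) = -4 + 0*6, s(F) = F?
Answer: -7708140/19361 ≈ -398.13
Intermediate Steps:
l = 19/3 (l = 7 + (-4 + 0*6)/6 = 7 + (-4 + 0)/6 = 7 + (⅙)*(-4) = 7 - ⅔ = 19/3 ≈ 6.3333)
A = 40/3 (A = 4 + (3 + 19/3) = 4 + 28/3 = 40/3 ≈ 13.333)
d(T, z) = 7*z/3
k = 16899/19361 (k = -33798/(-38722) = -33798*(-1/38722) = 16899/19361 ≈ 0.87284)
k - d(A, 171) = 16899/19361 - 7*171/3 = 16899/19361 - 1*399 = 16899/19361 - 399 = -7708140/19361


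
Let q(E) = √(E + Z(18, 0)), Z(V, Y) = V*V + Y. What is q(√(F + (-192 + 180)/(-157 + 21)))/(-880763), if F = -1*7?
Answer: -√(374544 + 34*I*√7990)/29945942 ≈ -2.0437e-5 - 8.2914e-8*I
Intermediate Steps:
F = -7
Z(V, Y) = Y + V² (Z(V, Y) = V² + Y = Y + V²)
q(E) = √(324 + E) (q(E) = √(E + (0 + 18²)) = √(E + (0 + 324)) = √(E + 324) = √(324 + E))
q(√(F + (-192 + 180)/(-157 + 21)))/(-880763) = √(324 + √(-7 + (-192 + 180)/(-157 + 21)))/(-880763) = √(324 + √(-7 - 12/(-136)))*(-1/880763) = √(324 + √(-7 - 12*(-1/136)))*(-1/880763) = √(324 + √(-7 + 3/34))*(-1/880763) = √(324 + √(-235/34))*(-1/880763) = √(324 + I*√7990/34)*(-1/880763) = -√(324 + I*√7990/34)/880763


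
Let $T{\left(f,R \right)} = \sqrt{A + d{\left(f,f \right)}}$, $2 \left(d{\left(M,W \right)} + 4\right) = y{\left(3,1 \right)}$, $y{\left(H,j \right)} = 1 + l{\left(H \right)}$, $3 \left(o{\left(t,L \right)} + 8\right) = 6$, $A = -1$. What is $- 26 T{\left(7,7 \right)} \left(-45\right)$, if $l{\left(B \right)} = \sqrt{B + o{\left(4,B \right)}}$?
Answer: $585 \sqrt{-18 + 2 i \sqrt{3}} \approx 237.74 + 2493.3 i$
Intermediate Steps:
$o{\left(t,L \right)} = -6$ ($o{\left(t,L \right)} = -8 + \frac{1}{3} \cdot 6 = -8 + 2 = -6$)
$l{\left(B \right)} = \sqrt{-6 + B}$ ($l{\left(B \right)} = \sqrt{B - 6} = \sqrt{-6 + B}$)
$y{\left(H,j \right)} = 1 + \sqrt{-6 + H}$
$d{\left(M,W \right)} = - \frac{7}{2} + \frac{i \sqrt{3}}{2}$ ($d{\left(M,W \right)} = -4 + \frac{1 + \sqrt{-6 + 3}}{2} = -4 + \frac{1 + \sqrt{-3}}{2} = -4 + \frac{1 + i \sqrt{3}}{2} = -4 + \left(\frac{1}{2} + \frac{i \sqrt{3}}{2}\right) = - \frac{7}{2} + \frac{i \sqrt{3}}{2}$)
$T{\left(f,R \right)} = \sqrt{- \frac{9}{2} + \frac{i \sqrt{3}}{2}}$ ($T{\left(f,R \right)} = \sqrt{-1 - \left(\frac{7}{2} - \frac{i \sqrt{3}}{2}\right)} = \sqrt{- \frac{9}{2} + \frac{i \sqrt{3}}{2}}$)
$- 26 T{\left(7,7 \right)} \left(-45\right) = - 26 \frac{\sqrt{-18 + 2 i \sqrt{3}}}{2} \left(-45\right) = - 13 \sqrt{-18 + 2 i \sqrt{3}} \left(-45\right) = 585 \sqrt{-18 + 2 i \sqrt{3}}$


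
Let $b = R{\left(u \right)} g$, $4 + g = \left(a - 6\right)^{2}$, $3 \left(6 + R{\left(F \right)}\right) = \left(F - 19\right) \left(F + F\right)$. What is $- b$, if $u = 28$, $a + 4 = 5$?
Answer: $-3402$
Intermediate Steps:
$a = 1$ ($a = -4 + 5 = 1$)
$R{\left(F \right)} = -6 + \frac{2 F \left(-19 + F\right)}{3}$ ($R{\left(F \right)} = -6 + \frac{\left(F - 19\right) \left(F + F\right)}{3} = -6 + \frac{\left(-19 + F\right) 2 F}{3} = -6 + \frac{2 F \left(-19 + F\right)}{3}$)
$g = 21$ ($g = -4 + \left(1 - 6\right)^{2} = -4 + \left(-5\right)^{2} = -4 + 25 = 21$)
$b = 3402$ ($b = \left(-6 - \frac{1064}{3} + \frac{2 \cdot 28^{2}}{3}\right) 21 = \left(-6 - \frac{1064}{3} + \frac{2}{3} \cdot 784\right) 21 = \left(-6 - \frac{1064}{3} + \frac{1568}{3}\right) 21 = 162 \cdot 21 = 3402$)
$- b = \left(-1\right) 3402 = -3402$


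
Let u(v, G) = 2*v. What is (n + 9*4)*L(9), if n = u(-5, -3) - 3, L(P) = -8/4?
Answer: -46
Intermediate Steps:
L(P) = -2 (L(P) = -8*1/4 = -2)
n = -13 (n = 2*(-5) - 3 = -10 - 3 = -13)
(n + 9*4)*L(9) = (-13 + 9*4)*(-2) = (-13 + 36)*(-2) = 23*(-2) = -46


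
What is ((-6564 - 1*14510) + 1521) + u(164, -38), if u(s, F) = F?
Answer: -19591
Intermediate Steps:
((-6564 - 1*14510) + 1521) + u(164, -38) = ((-6564 - 1*14510) + 1521) - 38 = ((-6564 - 14510) + 1521) - 38 = (-21074 + 1521) - 38 = -19553 - 38 = -19591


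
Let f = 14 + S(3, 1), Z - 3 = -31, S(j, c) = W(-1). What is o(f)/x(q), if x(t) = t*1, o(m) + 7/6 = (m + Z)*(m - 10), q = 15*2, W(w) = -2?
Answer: -199/180 ≈ -1.1056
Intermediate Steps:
S(j, c) = -2
q = 30
Z = -28 (Z = 3 - 31 = -28)
f = 12 (f = 14 - 2 = 12)
o(m) = -7/6 + (-28 + m)*(-10 + m) (o(m) = -7/6 + (m - 28)*(m - 10) = -7/6 + (-28 + m)*(-10 + m))
x(t) = t
o(f)/x(q) = (1673/6 + 12² - 38*12)/30 = (1673/6 + 144 - 456)*(1/30) = -199/6*1/30 = -199/180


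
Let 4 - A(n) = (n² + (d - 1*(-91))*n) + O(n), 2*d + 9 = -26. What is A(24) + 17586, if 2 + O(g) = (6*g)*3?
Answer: 14820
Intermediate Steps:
d = -35/2 (d = -9/2 + (½)*(-26) = -9/2 - 13 = -35/2 ≈ -17.500)
O(g) = -2 + 18*g (O(g) = -2 + (6*g)*3 = -2 + 18*g)
A(n) = 6 - n² - 183*n/2 (A(n) = 4 - ((n² + (-35/2 - 1*(-91))*n) + (-2 + 18*n)) = 4 - ((n² + (-35/2 + 91)*n) + (-2 + 18*n)) = 4 - ((n² + 147*n/2) + (-2 + 18*n)) = 4 - (-2 + n² + 183*n/2) = 4 + (2 - n² - 183*n/2) = 6 - n² - 183*n/2)
A(24) + 17586 = (6 - 1*24² - 183/2*24) + 17586 = (6 - 1*576 - 2196) + 17586 = (6 - 576 - 2196) + 17586 = -2766 + 17586 = 14820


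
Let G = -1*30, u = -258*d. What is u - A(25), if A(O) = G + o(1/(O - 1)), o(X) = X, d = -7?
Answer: 44063/24 ≈ 1836.0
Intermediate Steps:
u = 1806 (u = -258*(-7) = 1806)
G = -30
A(O) = -30 + 1/(-1 + O) (A(O) = -30 + 1/(O - 1) = -30 + 1/(-1 + O))
u - A(25) = 1806 - (31 - 30*25)/(-1 + 25) = 1806 - (31 - 750)/24 = 1806 - (-719)/24 = 1806 - 1*(-719/24) = 1806 + 719/24 = 44063/24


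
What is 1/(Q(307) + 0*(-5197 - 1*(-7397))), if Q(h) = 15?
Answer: 1/15 ≈ 0.066667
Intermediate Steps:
1/(Q(307) + 0*(-5197 - 1*(-7397))) = 1/(15 + 0*(-5197 - 1*(-7397))) = 1/(15 + 0*(-5197 + 7397)) = 1/(15 + 0*2200) = 1/(15 + 0) = 1/15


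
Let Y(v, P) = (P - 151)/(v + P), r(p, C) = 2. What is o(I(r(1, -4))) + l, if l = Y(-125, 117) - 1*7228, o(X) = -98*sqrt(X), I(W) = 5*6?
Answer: -28895/4 - 98*sqrt(30) ≈ -7760.5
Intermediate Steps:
I(W) = 30
Y(v, P) = (-151 + P)/(P + v)
l = -28895/4 (l = (-151 + 117)/(117 - 125) - 1*7228 = -34/(-8) - 7228 = -1/8*(-34) - 7228 = 17/4 - 7228 = -28895/4 ≈ -7223.8)
o(I(r(1, -4))) + l = -98*sqrt(30) - 28895/4 = -28895/4 - 98*sqrt(30)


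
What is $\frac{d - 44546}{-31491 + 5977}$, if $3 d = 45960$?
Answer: $\frac{14613}{12757} \approx 1.1455$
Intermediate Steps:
$d = 15320$ ($d = \frac{1}{3} \cdot 45960 = 15320$)
$\frac{d - 44546}{-31491 + 5977} = \frac{15320 - 44546}{-31491 + 5977} = - \frac{29226}{-25514} = \left(-29226\right) \left(- \frac{1}{25514}\right) = \frac{14613}{12757}$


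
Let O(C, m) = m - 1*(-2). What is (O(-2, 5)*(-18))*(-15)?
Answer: 1890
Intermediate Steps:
O(C, m) = 2 + m (O(C, m) = m + 2 = 2 + m)
(O(-2, 5)*(-18))*(-15) = ((2 + 5)*(-18))*(-15) = (7*(-18))*(-15) = -126*(-15) = 1890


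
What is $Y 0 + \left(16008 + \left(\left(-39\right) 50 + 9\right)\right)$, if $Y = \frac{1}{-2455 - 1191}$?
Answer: $14067$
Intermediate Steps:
$Y = - \frac{1}{3646}$ ($Y = \frac{1}{-3646} = - \frac{1}{3646} \approx -0.00027427$)
$Y 0 + \left(16008 + \left(\left(-39\right) 50 + 9\right)\right) = \left(- \frac{1}{3646}\right) 0 + \left(16008 + \left(\left(-39\right) 50 + 9\right)\right) = 0 + \left(16008 + \left(-1950 + 9\right)\right) = 0 + \left(16008 - 1941\right) = 0 + 14067 = 14067$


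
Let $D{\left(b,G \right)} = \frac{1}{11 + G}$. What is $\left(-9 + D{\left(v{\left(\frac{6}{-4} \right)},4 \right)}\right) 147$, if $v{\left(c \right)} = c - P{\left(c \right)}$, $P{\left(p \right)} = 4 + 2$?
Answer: $- \frac{6566}{5} \approx -1313.2$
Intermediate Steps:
$P{\left(p \right)} = 6$
$v{\left(c \right)} = -6 + c$ ($v{\left(c \right)} = c - 6 = -6 + c$)
$\left(-9 + D{\left(v{\left(\frac{6}{-4} \right)},4 \right)}\right) 147 = \left(-9 + \frac{1}{11 + 4}\right) 147 = \left(-9 + \frac{1}{15}\right) 147 = \left(- \frac{134}{15}\right) 147 = - \frac{6566}{5}$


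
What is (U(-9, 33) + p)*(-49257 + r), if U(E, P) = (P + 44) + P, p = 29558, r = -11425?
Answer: -1800313576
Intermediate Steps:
U(E, P) = 44 + 2*P (U(E, P) = (44 + P) + P = 44 + 2*P)
(U(-9, 33) + p)*(-49257 + r) = ((44 + 2*33) + 29558)*(-49257 - 11425) = ((44 + 66) + 29558)*(-60682) = (110 + 29558)*(-60682) = 29668*(-60682) = -1800313576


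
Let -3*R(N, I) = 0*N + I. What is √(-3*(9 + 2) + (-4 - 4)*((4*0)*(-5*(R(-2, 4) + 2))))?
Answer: I*√33 ≈ 5.7446*I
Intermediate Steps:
R(N, I) = -I/3 (R(N, I) = -(0*N + I)/3 = -(0 + I)/3 = -I/3)
√(-3*(9 + 2) + (-4 - 4)*((4*0)*(-5*(R(-2, 4) + 2)))) = √(-3*(9 + 2) + (-4 - 4)*((4*0)*(-5*(-⅓*4 + 2)))) = √(-3*11 - 0*(-5*(-4/3 + 2))) = √(-33 - 0*(-5*⅔)) = √(-33 - 0*(-10)/3) = √(-33 - 8*0) = √(-33 + 0) = √(-33) = I*√33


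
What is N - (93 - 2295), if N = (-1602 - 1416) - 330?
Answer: -1146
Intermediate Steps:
N = -3348 (N = -3018 - 330 = -3348)
N - (93 - 2295) = -3348 - (93 - 2295) = -3348 - 1*(-2202) = -3348 + 2202 = -1146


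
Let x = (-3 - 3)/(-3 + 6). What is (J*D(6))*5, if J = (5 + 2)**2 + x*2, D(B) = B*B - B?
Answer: 6750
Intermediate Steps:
x = -2 (x = -6/3 = -6*1/3 = -2)
D(B) = B**2 - B
J = 45 (J = (5 + 2)**2 - 2*2 = 7**2 - 4 = 49 - 4 = 45)
(J*D(6))*5 = (45*(6*(-1 + 6)))*5 = (45*(6*5))*5 = (45*30)*5 = 1350*5 = 6750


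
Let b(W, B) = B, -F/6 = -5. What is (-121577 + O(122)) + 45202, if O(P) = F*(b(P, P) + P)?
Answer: -69055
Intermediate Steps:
F = 30 (F = -6*(-5) = 30)
O(P) = 60*P (O(P) = 30*(P + P) = 30*(2*P) = 60*P)
(-121577 + O(122)) + 45202 = (-121577 + 60*122) + 45202 = (-121577 + 7320) + 45202 = -114257 + 45202 = -69055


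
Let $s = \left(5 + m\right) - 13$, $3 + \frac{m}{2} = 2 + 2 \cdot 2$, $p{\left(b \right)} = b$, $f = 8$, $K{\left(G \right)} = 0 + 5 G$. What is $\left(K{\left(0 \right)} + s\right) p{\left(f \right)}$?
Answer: $-16$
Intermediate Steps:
$K{\left(G \right)} = 5 G$
$m = 6$ ($m = -6 + 2 \left(2 + 2 \cdot 2\right) = -6 + 2 \left(2 + 4\right) = -6 + 2 \cdot 6 = -6 + 12 = 6$)
$s = -2$ ($s = \left(5 + 6\right) - 13 = 11 - 13 = -2$)
$\left(K{\left(0 \right)} + s\right) p{\left(f \right)} = \left(5 \cdot 0 - 2\right) 8 = \left(0 - 2\right) 8 = \left(-2\right) 8 = -16$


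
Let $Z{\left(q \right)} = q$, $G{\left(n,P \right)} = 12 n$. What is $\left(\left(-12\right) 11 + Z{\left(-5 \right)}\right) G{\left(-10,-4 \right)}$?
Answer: $16440$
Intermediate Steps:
$\left(\left(-12\right) 11 + Z{\left(-5 \right)}\right) G{\left(-10,-4 \right)} = \left(\left(-12\right) 11 - 5\right) 12 \left(-10\right) = \left(-132 - 5\right) \left(-120\right) = \left(-137\right) \left(-120\right) = 16440$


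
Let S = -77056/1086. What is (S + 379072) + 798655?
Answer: 639467233/543 ≈ 1.1777e+6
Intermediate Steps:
S = -38528/543 (S = -77056/1086 = -112*344/543 = -38528/543 ≈ -70.954)
(S + 379072) + 798655 = (-38528/543 + 379072) + 798655 = 205797568/543 + 798655 = 639467233/543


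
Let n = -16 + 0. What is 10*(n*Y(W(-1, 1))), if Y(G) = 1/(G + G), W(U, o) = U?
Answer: 80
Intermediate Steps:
n = -16
Y(G) = 1/(2*G)
10*(n*Y(W(-1, 1))) = 10*(-8/(-1)) = 10*(-8*(-1)) = 10*(-16*(-½)) = 10*8 = 80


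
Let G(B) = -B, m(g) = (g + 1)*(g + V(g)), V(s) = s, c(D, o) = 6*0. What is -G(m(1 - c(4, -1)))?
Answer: 4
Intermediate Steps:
c(D, o) = 0
m(g) = 2*g*(1 + g) (m(g) = (g + 1)*(g + g) = (1 + g)*(2*g) = 2*g*(1 + g))
-G(m(1 - c(4, -1))) = -(-1)*2*(1 - 1*0)*(1 + (1 - 1*0)) = -(-1)*2*(1 + 0)*(1 + (1 + 0)) = -(-1)*2*1*(1 + 1) = -(-1)*2*1*2 = -(-1)*4 = -1*(-4) = 4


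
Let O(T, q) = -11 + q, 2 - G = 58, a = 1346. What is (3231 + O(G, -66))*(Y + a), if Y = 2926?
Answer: 13473888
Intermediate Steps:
G = -56 (G = 2 - 1*58 = 2 - 58 = -56)
(3231 + O(G, -66))*(Y + a) = (3231 + (-11 - 66))*(2926 + 1346) = (3231 - 77)*4272 = 3154*4272 = 13473888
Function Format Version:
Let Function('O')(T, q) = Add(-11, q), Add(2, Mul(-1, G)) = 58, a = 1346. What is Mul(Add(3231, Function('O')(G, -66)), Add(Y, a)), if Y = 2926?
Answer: 13473888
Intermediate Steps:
G = -56 (G = Add(2, Mul(-1, 58)) = Add(2, -58) = -56)
Mul(Add(3231, Function('O')(G, -66)), Add(Y, a)) = Mul(Add(3231, Add(-11, -66)), Add(2926, 1346)) = Mul(Add(3231, -77), 4272) = Mul(3154, 4272) = 13473888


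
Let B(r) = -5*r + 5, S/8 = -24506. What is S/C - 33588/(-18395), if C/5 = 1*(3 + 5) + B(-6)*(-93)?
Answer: 830320828/59728565 ≈ 13.902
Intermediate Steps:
S = -196048 (S = 8*(-24506) = -196048)
B(r) = 5 - 5*r
C = -16235 (C = 5*(1*(3 + 5) + (5 - 5*(-6))*(-93)) = 5*(1*8 + (5 + 30)*(-93)) = 5*(8 + 35*(-93)) = 5*(8 - 3255) = 5*(-3247) = -16235)
S/C - 33588/(-18395) = -196048/(-16235) - 33588/(-18395) = -196048*(-1/16235) - 33588*(-1/18395) = 196048/16235 + 33588/18395 = 830320828/59728565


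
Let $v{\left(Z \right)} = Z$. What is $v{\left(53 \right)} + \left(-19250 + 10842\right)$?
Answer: $-8355$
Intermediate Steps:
$v{\left(53 \right)} + \left(-19250 + 10842\right) = 53 + \left(-19250 + 10842\right) = 53 - 8408 = -8355$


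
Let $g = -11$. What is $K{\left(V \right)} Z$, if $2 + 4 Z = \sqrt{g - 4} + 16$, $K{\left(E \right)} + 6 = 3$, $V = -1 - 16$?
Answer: $- \frac{21}{2} - \frac{3 i \sqrt{15}}{4} \approx -10.5 - 2.9047 i$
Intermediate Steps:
$V = -17$ ($V = -1 - 16 = -17$)
$K{\left(E \right)} = -3$ ($K{\left(E \right)} = -6 + 3 = -3$)
$Z = \frac{7}{2} + \frac{i \sqrt{15}}{4}$ ($Z = - \frac{1}{2} + \frac{\sqrt{-11 - 4} + 16}{4} = - \frac{1}{2} + \frac{\sqrt{-15} + 16}{4} = - \frac{1}{2} + \frac{i \sqrt{15} + 16}{4} = - \frac{1}{2} + \frac{16 + i \sqrt{15}}{4} = - \frac{1}{2} + \left(4 + \frac{i \sqrt{15}}{4}\right) = \frac{7}{2} + \frac{i \sqrt{15}}{4} \approx 3.5 + 0.96825 i$)
$K{\left(V \right)} Z = - 3 \left(\frac{7}{2} + \frac{i \sqrt{15}}{4}\right) = - \frac{21}{2} - \frac{3 i \sqrt{15}}{4}$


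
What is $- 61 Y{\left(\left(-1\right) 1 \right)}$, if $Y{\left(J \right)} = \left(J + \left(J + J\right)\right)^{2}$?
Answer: $-549$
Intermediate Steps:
$Y{\left(J \right)} = 9 J^{2}$ ($Y{\left(J \right)} = \left(J + 2 J\right)^{2} = \left(3 J\right)^{2} = 9 J^{2}$)
$- 61 Y{\left(\left(-1\right) 1 \right)} = - 61 \cdot 9 \left(\left(-1\right) 1\right)^{2} = - 61 \cdot 9 \left(-1\right)^{2} = - 61 \cdot 9 \cdot 1 = \left(-61\right) 9 = -549$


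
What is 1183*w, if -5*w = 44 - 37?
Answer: -8281/5 ≈ -1656.2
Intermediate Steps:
w = -7/5 (w = -(44 - 37)/5 = -1/5*7 = -7/5 ≈ -1.4000)
1183*w = 1183*(-7/5) = -8281/5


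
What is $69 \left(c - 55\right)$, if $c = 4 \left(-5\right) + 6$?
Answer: $-4761$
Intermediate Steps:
$c = -14$ ($c = -20 + 6 = -14$)
$69 \left(c - 55\right) = 69 \left(-14 - 55\right) = 69 \left(-69\right) = -4761$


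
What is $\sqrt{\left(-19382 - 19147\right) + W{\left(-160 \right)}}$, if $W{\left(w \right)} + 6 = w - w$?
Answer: $i \sqrt{38535} \approx 196.3 i$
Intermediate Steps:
$W{\left(w \right)} = -6$ ($W{\left(w \right)} = -6 + \left(w - w\right) = -6 + 0 = -6$)
$\sqrt{\left(-19382 - 19147\right) + W{\left(-160 \right)}} = \sqrt{\left(-19382 - 19147\right) - 6} = \sqrt{-38529 - 6} = \sqrt{-38535} = i \sqrt{38535}$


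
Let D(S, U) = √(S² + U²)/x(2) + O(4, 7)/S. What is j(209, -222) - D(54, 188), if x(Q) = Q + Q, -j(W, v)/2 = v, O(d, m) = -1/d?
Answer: 95905/216 - √9565/2 ≈ 395.10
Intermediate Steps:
j(W, v) = -2*v
x(Q) = 2*Q
D(S, U) = -1/(4*S) + √(S² + U²)/4 (D(S, U) = √(S² + U²)/((2*2)) + (-1/4)/S = √(S² + U²)/4 + (-1*¼)/S = √(S² + U²)*(¼) - 1/(4*S) = √(S² + U²)/4 - 1/(4*S) = -1/(4*S) + √(S² + U²)/4)
j(209, -222) - D(54, 188) = -2*(-222) - (-1 + 54*√(54² + 188²))/(4*54) = 444 - (-1 + 54*√(2916 + 35344))/(4*54) = 444 - (-1 + 54*√38260)/(4*54) = 444 - (-1 + 54*(2*√9565))/(4*54) = 444 - (-1 + 108*√9565)/(4*54) = 444 - (-1/216 + √9565/2) = 444 + (1/216 - √9565/2) = 95905/216 - √9565/2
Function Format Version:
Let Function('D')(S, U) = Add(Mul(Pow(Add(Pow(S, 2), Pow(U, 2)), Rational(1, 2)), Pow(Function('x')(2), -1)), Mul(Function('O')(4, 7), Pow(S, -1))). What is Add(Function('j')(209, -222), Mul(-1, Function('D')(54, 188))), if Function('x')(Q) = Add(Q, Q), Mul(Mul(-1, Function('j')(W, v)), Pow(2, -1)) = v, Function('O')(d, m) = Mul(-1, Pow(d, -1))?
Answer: Add(Rational(95905, 216), Mul(Rational(-1, 2), Pow(9565, Rational(1, 2)))) ≈ 395.10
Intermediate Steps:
Function('j')(W, v) = Mul(-2, v)
Function('x')(Q) = Mul(2, Q)
Function('D')(S, U) = Add(Mul(Rational(-1, 4), Pow(S, -1)), Mul(Rational(1, 4), Pow(Add(Pow(S, 2), Pow(U, 2)), Rational(1, 2)))) (Function('D')(S, U) = Add(Mul(Pow(Add(Pow(S, 2), Pow(U, 2)), Rational(1, 2)), Pow(Mul(2, 2), -1)), Mul(Mul(-1, Pow(4, -1)), Pow(S, -1))) = Add(Mul(Pow(Add(Pow(S, 2), Pow(U, 2)), Rational(1, 2)), Pow(4, -1)), Mul(Mul(-1, Rational(1, 4)), Pow(S, -1))) = Add(Mul(Pow(Add(Pow(S, 2), Pow(U, 2)), Rational(1, 2)), Rational(1, 4)), Mul(Rational(-1, 4), Pow(S, -1))) = Add(Mul(Rational(1, 4), Pow(Add(Pow(S, 2), Pow(U, 2)), Rational(1, 2))), Mul(Rational(-1, 4), Pow(S, -1))) = Add(Mul(Rational(-1, 4), Pow(S, -1)), Mul(Rational(1, 4), Pow(Add(Pow(S, 2), Pow(U, 2)), Rational(1, 2)))))
Add(Function('j')(209, -222), Mul(-1, Function('D')(54, 188))) = Add(Mul(-2, -222), Mul(-1, Mul(Rational(1, 4), Pow(54, -1), Add(-1, Mul(54, Pow(Add(Pow(54, 2), Pow(188, 2)), Rational(1, 2))))))) = Add(444, Mul(-1, Mul(Rational(1, 4), Rational(1, 54), Add(-1, Mul(54, Pow(Add(2916, 35344), Rational(1, 2))))))) = Add(444, Mul(-1, Mul(Rational(1, 4), Rational(1, 54), Add(-1, Mul(54, Pow(38260, Rational(1, 2))))))) = Add(444, Mul(-1, Mul(Rational(1, 4), Rational(1, 54), Add(-1, Mul(54, Mul(2, Pow(9565, Rational(1, 2)))))))) = Add(444, Mul(-1, Mul(Rational(1, 4), Rational(1, 54), Add(-1, Mul(108, Pow(9565, Rational(1, 2))))))) = Add(444, Mul(-1, Add(Rational(-1, 216), Mul(Rational(1, 2), Pow(9565, Rational(1, 2)))))) = Add(444, Add(Rational(1, 216), Mul(Rational(-1, 2), Pow(9565, Rational(1, 2))))) = Add(Rational(95905, 216), Mul(Rational(-1, 2), Pow(9565, Rational(1, 2))))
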